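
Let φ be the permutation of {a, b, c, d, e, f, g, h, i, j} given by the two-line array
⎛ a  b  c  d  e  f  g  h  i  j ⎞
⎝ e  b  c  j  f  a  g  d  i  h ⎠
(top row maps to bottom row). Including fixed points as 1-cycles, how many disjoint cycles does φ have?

The cycle decomposition is (a e f)(b)(c)(d j h)(g)(i), which has 6 cycles (counting 1-cycles).

6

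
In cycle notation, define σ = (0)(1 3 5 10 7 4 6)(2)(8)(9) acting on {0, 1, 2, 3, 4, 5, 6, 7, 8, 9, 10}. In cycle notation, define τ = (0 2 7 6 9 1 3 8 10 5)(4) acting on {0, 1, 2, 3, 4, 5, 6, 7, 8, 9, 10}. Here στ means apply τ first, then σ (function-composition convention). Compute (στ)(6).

9

τ(6) = 9, then σ(9) = 9; composing gives (στ)(6) = 9.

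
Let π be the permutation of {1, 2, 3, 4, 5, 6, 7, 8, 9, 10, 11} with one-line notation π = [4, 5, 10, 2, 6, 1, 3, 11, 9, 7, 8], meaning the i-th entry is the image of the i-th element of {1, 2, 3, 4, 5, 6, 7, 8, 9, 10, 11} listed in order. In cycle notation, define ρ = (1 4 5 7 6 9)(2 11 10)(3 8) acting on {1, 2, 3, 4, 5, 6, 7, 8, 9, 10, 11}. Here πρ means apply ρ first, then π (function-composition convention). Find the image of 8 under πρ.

(πρ)(8) = π(ρ(8)). ρ(8) = 3, then π(3) = 10. So (πρ)(8) = 10.

10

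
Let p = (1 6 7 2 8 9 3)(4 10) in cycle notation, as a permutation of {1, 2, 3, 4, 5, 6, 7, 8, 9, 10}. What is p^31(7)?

7 lies in the 7-cycle (1 6 7 2 8 9 3).
On a 7-cycle, p^7 is the identity, so p^31 = p^3 there (31 ≡ 3 mod 7).
Stepping 3 places around the cycle: 7 → 2 → 8 → 9.

9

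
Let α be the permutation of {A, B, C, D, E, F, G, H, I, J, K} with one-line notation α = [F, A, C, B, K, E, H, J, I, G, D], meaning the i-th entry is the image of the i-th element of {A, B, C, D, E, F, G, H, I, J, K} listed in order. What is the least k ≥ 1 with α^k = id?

6

The disjoint-cycle form of α has cycle lengths 6, 3, 1, 1.
Since disjoint cycles commute, ord(α) = lcm(6, 3) = 6.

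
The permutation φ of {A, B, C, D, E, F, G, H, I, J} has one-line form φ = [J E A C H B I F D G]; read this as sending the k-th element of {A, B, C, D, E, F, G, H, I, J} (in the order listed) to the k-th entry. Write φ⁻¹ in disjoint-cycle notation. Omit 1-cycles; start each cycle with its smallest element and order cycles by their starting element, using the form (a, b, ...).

(A, C, D, I, G, J)(B, F, H, E)

First write φ in disjoint cycles: (A, J, G, I, D, C)(B, E, H, F).
Reversing each cycle (and rotating so the smallest element leads) gives φ⁻¹ = (A, C, D, I, G, J)(B, F, H, E).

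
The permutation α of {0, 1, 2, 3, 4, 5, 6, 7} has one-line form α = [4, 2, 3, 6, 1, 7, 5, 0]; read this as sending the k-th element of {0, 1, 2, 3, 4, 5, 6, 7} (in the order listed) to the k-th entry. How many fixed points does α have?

No element satisfies α(x) = x, so there are 0 fixed points.

0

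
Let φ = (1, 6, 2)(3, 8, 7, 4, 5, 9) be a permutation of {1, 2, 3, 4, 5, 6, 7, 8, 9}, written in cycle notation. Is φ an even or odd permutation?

odd

The cycle lengths are 6, 3.
A cycle is odd iff its length is even; φ has 1 even-length cycle, so sgn(φ) = (−1)^1 and φ is odd.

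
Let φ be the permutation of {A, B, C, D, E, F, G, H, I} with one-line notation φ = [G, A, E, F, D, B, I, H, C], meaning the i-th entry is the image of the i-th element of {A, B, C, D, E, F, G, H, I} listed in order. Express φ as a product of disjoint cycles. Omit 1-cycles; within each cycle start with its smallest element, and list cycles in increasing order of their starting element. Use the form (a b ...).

Start at A and follow images: A → G → I → C → E → D → F → B → A, giving the cycle (A G I C E D F B).
Repeating from the next unused element and collecting all non-trivial cycles gives (A G I C E D F B).

(A G I C E D F B)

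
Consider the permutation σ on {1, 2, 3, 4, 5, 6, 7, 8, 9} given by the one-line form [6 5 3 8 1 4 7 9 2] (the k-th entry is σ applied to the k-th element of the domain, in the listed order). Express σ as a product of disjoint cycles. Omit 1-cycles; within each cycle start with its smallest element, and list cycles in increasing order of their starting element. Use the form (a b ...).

(1 6 4 8 9 2 5)

From 1: 1 → 6 → 4 → 8 → 9 → 2 → 5 → 1, closing the cycle (1 6 4 8 9 2 5).
Repeating from the next unused element and collecting all non-trivial cycles gives (1 6 4 8 9 2 5).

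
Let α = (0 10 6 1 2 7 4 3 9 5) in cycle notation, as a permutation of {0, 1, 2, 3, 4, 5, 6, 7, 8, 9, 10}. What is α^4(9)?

9 lies in the 10-cycle (0 10 6 1 2 7 4 3 9 5).
Advancing 4 steps from 9: 9 → 5 → 0 → 10 → 6.

6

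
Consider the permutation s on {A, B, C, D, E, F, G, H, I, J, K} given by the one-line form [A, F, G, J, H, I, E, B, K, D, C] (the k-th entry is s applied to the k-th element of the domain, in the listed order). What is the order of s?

8

Writing s as disjoint cycles, the cycle lengths are 8, 2, 1.
The order is lcm(8, 2) = 8.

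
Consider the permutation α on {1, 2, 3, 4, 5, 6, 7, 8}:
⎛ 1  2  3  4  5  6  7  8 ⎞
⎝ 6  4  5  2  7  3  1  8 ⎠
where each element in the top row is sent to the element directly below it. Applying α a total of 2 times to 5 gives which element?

1

Tracing 5 → 7 → … returns to 5 after 5 steps, so 5 lies in a 5-cycle (1 6 3 5 7).
Stepping 2 places around the cycle: 5 → 7 → 1.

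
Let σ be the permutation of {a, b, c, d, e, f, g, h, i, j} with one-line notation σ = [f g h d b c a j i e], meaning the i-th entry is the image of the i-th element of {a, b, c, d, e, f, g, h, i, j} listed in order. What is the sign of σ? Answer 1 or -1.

-1

In disjoint-cycle form the cycle lengths are 8, 1, 1.
A cycle of length ℓ contributes ℓ−1 transpositions, so σ is a product of 7 transpositions — odd.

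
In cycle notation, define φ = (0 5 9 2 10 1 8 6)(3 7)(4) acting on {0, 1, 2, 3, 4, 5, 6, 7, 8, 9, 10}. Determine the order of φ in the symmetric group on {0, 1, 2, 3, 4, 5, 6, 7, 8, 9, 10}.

8

The disjoint cycles have lengths 8, 2, 1.
The order of φ is the least common multiple of its cycle lengths: lcm(8, 2) = 8.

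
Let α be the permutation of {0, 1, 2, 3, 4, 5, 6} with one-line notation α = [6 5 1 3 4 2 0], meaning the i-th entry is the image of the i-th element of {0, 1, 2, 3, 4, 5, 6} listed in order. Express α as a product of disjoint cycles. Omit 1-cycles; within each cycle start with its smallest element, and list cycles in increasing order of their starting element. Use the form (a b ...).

Iterating α from 0 gives 0 → 6 → 0; that is the 2-cycle (0 6).
Repeating from the next unused element and collecting all non-trivial cycles gives (0 6)(1 5 2).

(0 6)(1 5 2)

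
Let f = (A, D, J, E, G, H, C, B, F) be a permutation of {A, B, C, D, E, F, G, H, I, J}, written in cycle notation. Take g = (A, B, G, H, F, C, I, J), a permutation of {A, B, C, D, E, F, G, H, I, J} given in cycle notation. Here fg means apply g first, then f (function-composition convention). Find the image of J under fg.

g(J) = A, then f(A) = D; composing gives (fg)(J) = D.

D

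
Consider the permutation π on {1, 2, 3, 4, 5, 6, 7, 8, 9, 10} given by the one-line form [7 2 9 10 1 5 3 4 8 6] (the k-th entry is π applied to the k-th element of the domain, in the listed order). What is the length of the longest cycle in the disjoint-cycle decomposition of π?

Decomposing into disjoint cycles gives (1 7 3 9 8 4 10 6 5); the longest has length 9.

9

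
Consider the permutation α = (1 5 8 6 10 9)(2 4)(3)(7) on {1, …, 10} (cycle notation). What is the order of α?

The cycle type of α is (6, 2, 1, 1).
Since disjoint cycles commute, ord(α) = lcm(6, 2) = 6.

6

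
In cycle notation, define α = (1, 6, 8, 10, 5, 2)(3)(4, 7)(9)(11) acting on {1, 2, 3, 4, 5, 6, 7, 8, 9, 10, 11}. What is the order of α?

6

The cycle type of α is (6, 2, 1, 1, 1).
Since disjoint cycles commute, ord(α) = lcm(6, 2) = 6.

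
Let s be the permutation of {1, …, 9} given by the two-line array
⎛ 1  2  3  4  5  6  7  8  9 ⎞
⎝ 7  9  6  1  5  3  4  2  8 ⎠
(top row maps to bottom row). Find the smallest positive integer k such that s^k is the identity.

6

Writing s as disjoint cycles, the cycle lengths are 3, 3, 2, 1.
The order of s is the least common multiple of its cycle lengths: lcm(3, 3, 2) = 6.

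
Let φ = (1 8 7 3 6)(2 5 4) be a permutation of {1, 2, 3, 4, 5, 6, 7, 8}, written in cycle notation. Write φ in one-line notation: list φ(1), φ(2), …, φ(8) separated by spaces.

Image by image: 1↦8, 2↦5, 3↦6, 4↦2, 5↦4, 6↦1, 7↦3, 8↦7.
Listing these in domain order gives 8 5 6 2 4 1 3 7.

8 5 6 2 4 1 3 7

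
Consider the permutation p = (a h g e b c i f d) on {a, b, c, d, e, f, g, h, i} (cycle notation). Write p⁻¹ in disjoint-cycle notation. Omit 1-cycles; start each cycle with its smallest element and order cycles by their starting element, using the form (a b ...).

(a d f i c b e g h)

If p sends a → b within a cycle, p⁻¹ sends b → a; equivalently, reverse each cycle.
Reversing each cycle of p and rotating so the smallest element leads gives (a d f i c b e g h).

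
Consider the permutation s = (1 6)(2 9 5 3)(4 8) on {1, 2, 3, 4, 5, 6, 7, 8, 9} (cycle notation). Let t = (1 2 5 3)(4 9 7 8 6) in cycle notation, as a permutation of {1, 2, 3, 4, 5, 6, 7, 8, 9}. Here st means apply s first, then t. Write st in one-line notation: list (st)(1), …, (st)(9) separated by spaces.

(st)(x) = t(s(x)). Computing each image: t(s(1)) = t(6) = 4, t(s(2)) = t(9) = 7, t(s(3)) = t(2) = 5, t(s(4)) = t(8) = 6, t(s(5)) = t(3) = 1, t(s(6)) = t(1) = 2, t(s(7)) = t(7) = 8, t(s(8)) = t(4) = 9, t(s(9)) = t(5) = 3.
Hence st = [4 7 5 6 1 2 8 9 3].

4 7 5 6 1 2 8 9 3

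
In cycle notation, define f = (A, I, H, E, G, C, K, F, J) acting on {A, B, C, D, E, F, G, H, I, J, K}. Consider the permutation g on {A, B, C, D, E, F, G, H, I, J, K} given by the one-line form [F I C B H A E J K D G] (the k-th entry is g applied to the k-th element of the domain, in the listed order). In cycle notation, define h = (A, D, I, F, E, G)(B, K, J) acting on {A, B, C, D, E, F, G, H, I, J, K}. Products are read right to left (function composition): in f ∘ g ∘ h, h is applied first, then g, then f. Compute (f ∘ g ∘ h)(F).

E

Chase F: h(F) = E; g(E) = H; f(H) = E. Hence (f ∘ g ∘ h)(F) = E.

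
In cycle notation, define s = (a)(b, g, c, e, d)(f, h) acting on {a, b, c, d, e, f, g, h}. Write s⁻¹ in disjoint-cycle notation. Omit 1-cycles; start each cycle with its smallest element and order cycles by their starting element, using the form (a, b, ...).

(b, d, e, c, g)(f, h)

The inverse reverses each cycle.
Reversing each cycle of s and rotating so the smallest element leads gives (b, d, e, c, g)(f, h).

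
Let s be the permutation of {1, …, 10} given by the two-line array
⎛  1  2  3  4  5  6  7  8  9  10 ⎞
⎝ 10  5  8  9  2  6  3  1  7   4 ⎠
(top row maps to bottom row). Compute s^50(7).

3

Tracing 7 → 3 → … returns to 7 after 7 steps, so 7 lies in a 7-cycle (1, 10, 4, 9, 7, 3, 8).
Since the cycle has length 7, s^50 acts on it the same as s^1 (50 mod 7 = 1).
Stepping 1 place around the cycle: 7 → 3.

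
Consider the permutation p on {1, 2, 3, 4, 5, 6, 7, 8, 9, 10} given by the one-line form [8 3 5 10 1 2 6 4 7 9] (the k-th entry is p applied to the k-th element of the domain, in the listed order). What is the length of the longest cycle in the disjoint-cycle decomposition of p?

10

Decomposing into disjoint cycles gives (1 8 4 10 9 7 6 2 3 5); the longest has length 10.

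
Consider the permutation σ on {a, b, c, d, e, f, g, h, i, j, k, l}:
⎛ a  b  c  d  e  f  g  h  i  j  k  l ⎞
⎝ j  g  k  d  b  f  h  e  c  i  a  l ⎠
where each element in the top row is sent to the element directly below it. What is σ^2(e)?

g

Tracing e → b → … returns to e after 4 steps, so e lies in a 4-cycle (b, g, h, e).
Stepping 2 places around the cycle: e → b → g.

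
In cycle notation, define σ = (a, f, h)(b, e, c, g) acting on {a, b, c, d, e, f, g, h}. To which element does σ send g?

b

In the cycle (b, e, c, g), g is followed by b, so σ(g) = b.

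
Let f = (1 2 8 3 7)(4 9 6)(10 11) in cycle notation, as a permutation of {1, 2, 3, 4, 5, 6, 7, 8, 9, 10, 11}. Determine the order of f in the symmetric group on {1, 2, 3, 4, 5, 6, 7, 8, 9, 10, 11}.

30

The disjoint cycles have lengths 5, 3, 2, 1.
Since disjoint cycles commute, ord(f) = lcm(5, 3, 2) = 30.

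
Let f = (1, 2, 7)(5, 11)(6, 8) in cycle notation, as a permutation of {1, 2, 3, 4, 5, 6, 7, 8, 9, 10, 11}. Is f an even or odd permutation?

The cycle lengths are 3, 2, 2, 1, 1, 1, 1.
A cycle is odd iff its length is even; f has 2 even-length cycles, so sgn(f) = (−1)^2 and f is even.

even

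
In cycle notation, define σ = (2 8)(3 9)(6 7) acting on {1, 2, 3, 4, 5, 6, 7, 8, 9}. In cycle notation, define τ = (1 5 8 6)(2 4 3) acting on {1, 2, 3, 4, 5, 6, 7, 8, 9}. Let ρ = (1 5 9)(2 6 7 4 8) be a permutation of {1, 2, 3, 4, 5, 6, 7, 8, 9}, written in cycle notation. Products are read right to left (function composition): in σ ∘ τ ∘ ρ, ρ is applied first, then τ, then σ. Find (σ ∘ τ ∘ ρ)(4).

Chase 4: ρ(4) = 8; τ(8) = 6; σ(6) = 7. Hence (σ ∘ τ ∘ ρ)(4) = 7.

7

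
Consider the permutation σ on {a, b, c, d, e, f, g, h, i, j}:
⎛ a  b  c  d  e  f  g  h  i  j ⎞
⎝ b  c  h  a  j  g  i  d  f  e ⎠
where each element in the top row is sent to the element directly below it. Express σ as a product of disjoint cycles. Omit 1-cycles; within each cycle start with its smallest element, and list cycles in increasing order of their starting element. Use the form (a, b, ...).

(a, b, c, h, d)(e, j)(f, g, i)

Start at a and follow images: a → b → c → h → d → a, giving the cycle (a, b, c, h, d).
Continuing from each remaining unvisited element yields (a, b, c, h, d)(e, j)(f, g, i).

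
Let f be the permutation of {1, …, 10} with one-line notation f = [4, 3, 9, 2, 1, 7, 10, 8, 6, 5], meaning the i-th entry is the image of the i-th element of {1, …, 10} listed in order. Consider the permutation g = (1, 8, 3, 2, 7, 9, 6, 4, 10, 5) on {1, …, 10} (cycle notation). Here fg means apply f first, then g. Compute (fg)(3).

f(3) = 9, then g(9) = 6; composing gives (fg)(3) = 6.

6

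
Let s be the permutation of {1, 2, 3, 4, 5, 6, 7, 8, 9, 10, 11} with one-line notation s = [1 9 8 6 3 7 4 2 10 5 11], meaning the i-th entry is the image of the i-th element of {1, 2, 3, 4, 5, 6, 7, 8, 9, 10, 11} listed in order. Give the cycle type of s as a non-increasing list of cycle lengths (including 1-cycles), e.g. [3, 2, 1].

[6, 3, 1, 1]

The disjoint cycles are (1)(2, 9, 10, 5, 3, 8)(4, 6, 7)(11), with lengths 6, 3, 1, 1 in non-increasing order.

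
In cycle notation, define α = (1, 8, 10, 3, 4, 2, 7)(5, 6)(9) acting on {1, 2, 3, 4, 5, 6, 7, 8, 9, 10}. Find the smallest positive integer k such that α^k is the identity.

14

The disjoint cycles have lengths 7, 2, 1.
The order of α is the least common multiple of its cycle lengths: lcm(7, 2) = 14.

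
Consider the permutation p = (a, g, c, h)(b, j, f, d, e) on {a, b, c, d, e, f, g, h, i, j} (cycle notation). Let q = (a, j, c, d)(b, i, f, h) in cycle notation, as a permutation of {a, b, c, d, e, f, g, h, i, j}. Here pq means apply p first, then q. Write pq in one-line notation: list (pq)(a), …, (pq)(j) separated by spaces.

g c b e i a d j f h

(pq)(x) = q(p(x)). Computing each image: q(p(a)) = q(g) = g, q(p(b)) = q(j) = c, q(p(c)) = q(h) = b, q(p(d)) = q(e) = e, q(p(e)) = q(b) = i, q(p(f)) = q(d) = a, q(p(g)) = q(c) = d, q(p(h)) = q(a) = j, q(p(i)) = q(i) = f, q(p(j)) = q(f) = h.
Hence pq = [g c b e i a d j f h].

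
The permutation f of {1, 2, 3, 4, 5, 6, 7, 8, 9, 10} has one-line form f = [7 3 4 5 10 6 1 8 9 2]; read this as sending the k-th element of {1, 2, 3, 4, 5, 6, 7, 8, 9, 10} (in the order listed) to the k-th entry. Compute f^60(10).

Tracing 10 → 2 → … returns to 10 after 5 steps, so 10 lies in a 5-cycle (2, 3, 4, 5, 10).
On a 5-cycle, f^5 is the identity, so f^60 = f^0 there (60 ≡ 0 mod 5).
So f^60(10) = 10.

10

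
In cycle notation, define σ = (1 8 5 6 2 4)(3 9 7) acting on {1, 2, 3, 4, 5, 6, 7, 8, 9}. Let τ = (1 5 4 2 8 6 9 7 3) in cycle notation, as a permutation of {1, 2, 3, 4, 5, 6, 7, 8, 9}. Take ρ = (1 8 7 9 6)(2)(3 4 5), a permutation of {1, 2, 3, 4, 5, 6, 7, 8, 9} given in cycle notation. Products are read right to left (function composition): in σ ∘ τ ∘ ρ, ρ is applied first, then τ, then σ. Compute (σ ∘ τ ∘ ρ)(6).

6

Chase 6: ρ(6) = 1; τ(1) = 5; σ(5) = 6. Hence (σ ∘ τ ∘ ρ)(6) = 6.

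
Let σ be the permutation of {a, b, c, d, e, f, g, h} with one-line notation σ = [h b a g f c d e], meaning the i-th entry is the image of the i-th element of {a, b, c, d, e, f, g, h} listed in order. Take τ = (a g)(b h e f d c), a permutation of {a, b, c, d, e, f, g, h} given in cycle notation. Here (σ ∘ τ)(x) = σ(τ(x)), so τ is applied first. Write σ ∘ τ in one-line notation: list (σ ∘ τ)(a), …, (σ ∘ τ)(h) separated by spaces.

d e b a c g h f

Chase each element through τ then σ: a → g → d; b → h → e; c → b → b; d → c → a; e → f → c; f → d → g; g → a → h; h → e → f.
So σ ∘ τ in one-line form is d e b a c g h f.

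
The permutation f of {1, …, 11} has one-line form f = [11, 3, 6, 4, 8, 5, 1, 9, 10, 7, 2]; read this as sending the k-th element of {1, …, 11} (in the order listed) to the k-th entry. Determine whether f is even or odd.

In disjoint-cycle form the cycle lengths are 10, 1.
A cycle is odd iff its length is even; f has 1 even-length cycle, so sgn(f) = (−1)^1 and f is odd.

odd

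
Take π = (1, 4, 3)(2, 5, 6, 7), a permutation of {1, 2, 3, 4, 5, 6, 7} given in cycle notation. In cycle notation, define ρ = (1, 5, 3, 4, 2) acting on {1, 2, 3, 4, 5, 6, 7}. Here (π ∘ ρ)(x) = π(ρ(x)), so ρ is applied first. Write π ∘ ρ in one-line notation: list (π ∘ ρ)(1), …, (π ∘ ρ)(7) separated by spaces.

6 4 3 5 1 7 2

For each element, apply ρ then π: 1 → 5 → 6; 2 → 1 → 4; 3 → 4 → 3; 4 → 2 → 5; 5 → 3 → 1; 6 → 6 → 7; 7 → 7 → 2.
So π ∘ ρ in one-line form is 6 4 3 5 1 7 2.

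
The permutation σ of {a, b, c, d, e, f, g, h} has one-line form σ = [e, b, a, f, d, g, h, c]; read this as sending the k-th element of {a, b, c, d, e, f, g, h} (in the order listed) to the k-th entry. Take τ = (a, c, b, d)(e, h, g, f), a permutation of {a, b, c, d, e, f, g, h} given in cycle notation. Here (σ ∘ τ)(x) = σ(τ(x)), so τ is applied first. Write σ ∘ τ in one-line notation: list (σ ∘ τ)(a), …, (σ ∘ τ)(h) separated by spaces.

a f b e c d g h

(σ ∘ τ)(x) = σ(τ(x)). Computing each image: σ(τ(a)) = σ(c) = a, σ(τ(b)) = σ(d) = f, σ(τ(c)) = σ(b) = b, σ(τ(d)) = σ(a) = e, σ(τ(e)) = σ(h) = c, σ(τ(f)) = σ(e) = d, σ(τ(g)) = σ(f) = g, σ(τ(h)) = σ(g) = h.
Hence σ ∘ τ = [a f b e c d g h].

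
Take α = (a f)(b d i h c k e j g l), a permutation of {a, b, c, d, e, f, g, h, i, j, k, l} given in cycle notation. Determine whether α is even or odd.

The cycle lengths are 10, 2.
A cycle of length ℓ contributes ℓ−1 transpositions, so α is a product of 9 + 1 = 10 transpositions — even.

even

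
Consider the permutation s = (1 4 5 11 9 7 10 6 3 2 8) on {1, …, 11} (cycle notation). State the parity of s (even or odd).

The cycle lengths are 11.
A cycle of length ℓ contributes ℓ−1 transpositions, so s is a product of 10 transpositions — even.

even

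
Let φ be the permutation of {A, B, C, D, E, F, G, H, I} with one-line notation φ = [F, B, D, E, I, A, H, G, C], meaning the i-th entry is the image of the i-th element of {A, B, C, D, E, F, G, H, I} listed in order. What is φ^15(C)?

Tracing C → D → … returns to C after 4 steps, so C lies in a 4-cycle (C D E I).
On a 4-cycle, φ^4 is the identity, so φ^15 = φ^3 there (15 ≡ 3 mod 4).
Stepping 3 places around the cycle: C → D → E → I.

I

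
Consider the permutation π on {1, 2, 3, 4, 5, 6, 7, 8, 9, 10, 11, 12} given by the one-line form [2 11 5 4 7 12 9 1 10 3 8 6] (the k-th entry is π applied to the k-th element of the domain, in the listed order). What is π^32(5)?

9

Tracing 5 → 7 → … returns to 5 after 5 steps, so 5 lies in a 5-cycle (3, 5, 7, 9, 10).
Since the cycle has length 5, π^32 acts on it the same as π^2 (32 mod 5 = 2).
Stepping 2 places around the cycle: 5 → 7 → 9.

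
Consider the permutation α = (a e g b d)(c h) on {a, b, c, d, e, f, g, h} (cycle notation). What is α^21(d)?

a

d lies in the 5-cycle (a e g b d).
On a 5-cycle, α^5 is the identity, so α^21 = α^1 there (21 ≡ 1 mod 5).
Stepping 1 place around the cycle: d → a.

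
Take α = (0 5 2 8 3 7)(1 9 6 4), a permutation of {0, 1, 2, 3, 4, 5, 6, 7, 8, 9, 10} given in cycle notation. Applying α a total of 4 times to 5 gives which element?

7

5 lies in the 6-cycle (0 5 2 8 3 7).
Advancing 4 steps from 5: 5 → 2 → 8 → 3 → 7.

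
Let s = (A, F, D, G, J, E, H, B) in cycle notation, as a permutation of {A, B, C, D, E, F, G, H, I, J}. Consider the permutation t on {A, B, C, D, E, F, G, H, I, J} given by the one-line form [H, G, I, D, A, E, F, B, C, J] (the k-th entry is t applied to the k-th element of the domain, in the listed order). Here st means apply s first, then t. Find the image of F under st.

D

(st)(F) = t(s(F)). s(F) = D, then t(D) = D. So (st)(F) = D.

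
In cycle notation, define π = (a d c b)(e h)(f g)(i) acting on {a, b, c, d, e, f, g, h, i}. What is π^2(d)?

b

d lies in the 4-cycle (a d c b).
Advancing 2 steps from d: d → c → b.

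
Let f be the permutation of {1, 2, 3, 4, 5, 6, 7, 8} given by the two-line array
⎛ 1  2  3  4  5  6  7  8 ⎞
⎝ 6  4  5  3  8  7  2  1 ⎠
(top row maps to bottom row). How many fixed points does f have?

No element satisfies f(x) = x, so there are 0 fixed points.

0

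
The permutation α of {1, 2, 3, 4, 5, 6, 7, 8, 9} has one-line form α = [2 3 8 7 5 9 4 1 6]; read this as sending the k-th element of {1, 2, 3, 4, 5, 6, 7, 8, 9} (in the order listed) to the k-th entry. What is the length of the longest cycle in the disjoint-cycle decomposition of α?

Decomposing into disjoint cycles gives (1 2 3 8)(4 7)(6 9); the longest has length 4.

4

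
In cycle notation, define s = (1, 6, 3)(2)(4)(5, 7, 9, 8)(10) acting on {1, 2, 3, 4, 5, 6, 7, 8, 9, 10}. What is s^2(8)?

7

8 lies in the 4-cycle (5, 7, 9, 8).
Advancing 2 steps from 8: 8 → 5 → 7.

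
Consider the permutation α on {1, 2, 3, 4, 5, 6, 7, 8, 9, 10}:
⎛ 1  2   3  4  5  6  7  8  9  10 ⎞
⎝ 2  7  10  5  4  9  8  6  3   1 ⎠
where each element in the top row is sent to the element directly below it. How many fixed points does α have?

No element satisfies α(x) = x, so there are 0 fixed points.

0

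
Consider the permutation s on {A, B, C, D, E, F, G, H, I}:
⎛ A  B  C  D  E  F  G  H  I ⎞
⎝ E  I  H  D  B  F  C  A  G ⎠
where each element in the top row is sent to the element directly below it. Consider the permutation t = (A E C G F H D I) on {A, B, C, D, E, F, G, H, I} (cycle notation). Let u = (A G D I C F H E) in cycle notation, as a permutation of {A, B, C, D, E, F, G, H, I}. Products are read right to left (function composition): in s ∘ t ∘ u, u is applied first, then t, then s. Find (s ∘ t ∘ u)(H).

H

Apply the permutations in order: u(H) = E, then t(E) = C, then s(C) = H. So (s ∘ t ∘ u)(H) = H.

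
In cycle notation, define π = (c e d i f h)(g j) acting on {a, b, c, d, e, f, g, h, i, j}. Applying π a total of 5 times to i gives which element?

i lies in the 6-cycle (c e d i f h).
Stepping 5 places around the cycle: i → f → h → c → e → d.

d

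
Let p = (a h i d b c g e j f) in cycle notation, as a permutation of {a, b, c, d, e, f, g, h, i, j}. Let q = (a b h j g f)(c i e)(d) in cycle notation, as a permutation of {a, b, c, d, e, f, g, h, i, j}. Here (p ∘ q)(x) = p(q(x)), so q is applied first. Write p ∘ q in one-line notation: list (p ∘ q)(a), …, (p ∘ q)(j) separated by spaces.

(p ∘ q)(x) = p(q(x)). Computing each image: p(q(a)) = p(b) = c, p(q(b)) = p(h) = i, p(q(c)) = p(i) = d, p(q(d)) = p(d) = b, p(q(e)) = p(c) = g, p(q(f)) = p(a) = h, p(q(g)) = p(f) = a, p(q(h)) = p(j) = f, p(q(i)) = p(e) = j, p(q(j)) = p(g) = e.
Hence p ∘ q = [c i d b g h a f j e].

c i d b g h a f j e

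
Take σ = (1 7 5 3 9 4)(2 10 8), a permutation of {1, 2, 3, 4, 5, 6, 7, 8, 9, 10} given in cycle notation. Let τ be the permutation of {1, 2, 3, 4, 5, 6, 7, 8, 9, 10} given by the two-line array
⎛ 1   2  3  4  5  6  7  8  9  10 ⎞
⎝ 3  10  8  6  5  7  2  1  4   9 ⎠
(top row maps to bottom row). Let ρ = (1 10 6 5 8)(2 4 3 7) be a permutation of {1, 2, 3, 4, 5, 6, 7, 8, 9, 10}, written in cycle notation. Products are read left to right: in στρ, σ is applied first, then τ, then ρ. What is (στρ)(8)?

Apply the permutations in order: σ(8) = 2, then τ(2) = 10, then ρ(10) = 6. So (στρ)(8) = 6.

6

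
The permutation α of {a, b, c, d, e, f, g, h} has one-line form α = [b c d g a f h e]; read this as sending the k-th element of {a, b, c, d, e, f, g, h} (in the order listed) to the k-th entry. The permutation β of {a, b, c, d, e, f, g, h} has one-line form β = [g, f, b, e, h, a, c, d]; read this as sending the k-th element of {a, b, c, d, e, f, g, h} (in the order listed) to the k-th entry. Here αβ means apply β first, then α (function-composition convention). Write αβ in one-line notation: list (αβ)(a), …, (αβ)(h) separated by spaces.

(αβ)(x) = α(β(x)). Computing each image: α(β(a)) = α(g) = h, α(β(b)) = α(f) = f, α(β(c)) = α(b) = c, α(β(d)) = α(e) = a, α(β(e)) = α(h) = e, α(β(f)) = α(a) = b, α(β(g)) = α(c) = d, α(β(h)) = α(d) = g.
Hence αβ = [h f c a e b d g].

h f c a e b d g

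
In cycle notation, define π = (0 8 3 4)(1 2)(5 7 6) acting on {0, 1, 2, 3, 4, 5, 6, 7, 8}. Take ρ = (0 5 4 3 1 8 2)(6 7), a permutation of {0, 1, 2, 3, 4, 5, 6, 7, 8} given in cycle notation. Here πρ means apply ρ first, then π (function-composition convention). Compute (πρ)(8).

1

(πρ)(8) = π(ρ(8)). ρ(8) = 2, then π(2) = 1. So (πρ)(8) = 1.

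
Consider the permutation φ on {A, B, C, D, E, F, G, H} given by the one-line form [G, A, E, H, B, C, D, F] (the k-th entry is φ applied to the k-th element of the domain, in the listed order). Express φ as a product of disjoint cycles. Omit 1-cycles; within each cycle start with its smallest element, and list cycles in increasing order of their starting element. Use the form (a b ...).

Start at A and follow images: A → G → D → H → F → C → E → B → A, giving the cycle (A G D H F C E B).
Repeating from the next unused element and collecting all non-trivial cycles gives (A G D H F C E B).

(A G D H F C E B)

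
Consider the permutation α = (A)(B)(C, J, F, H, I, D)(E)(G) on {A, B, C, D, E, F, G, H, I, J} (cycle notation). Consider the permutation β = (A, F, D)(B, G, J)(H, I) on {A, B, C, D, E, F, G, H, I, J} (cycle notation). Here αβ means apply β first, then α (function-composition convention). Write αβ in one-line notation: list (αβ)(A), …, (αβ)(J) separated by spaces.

(αβ)(x) = α(β(x)). Computing each image: α(β(A)) = α(F) = H, α(β(B)) = α(G) = G, α(β(C)) = α(C) = J, α(β(D)) = α(A) = A, α(β(E)) = α(E) = E, α(β(F)) = α(D) = C, α(β(G)) = α(J) = F, α(β(H)) = α(I) = D, α(β(I)) = α(H) = I, α(β(J)) = α(B) = B.
Hence αβ = [H G J A E C F D I B].

H G J A E C F D I B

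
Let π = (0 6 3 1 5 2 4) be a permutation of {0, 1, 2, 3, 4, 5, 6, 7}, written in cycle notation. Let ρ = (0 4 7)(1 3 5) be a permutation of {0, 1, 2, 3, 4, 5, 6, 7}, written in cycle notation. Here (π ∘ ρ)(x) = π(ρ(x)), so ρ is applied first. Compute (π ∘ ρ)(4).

7

First apply ρ: ρ(4) = 7, then π(7) = 7. Thus (π ∘ ρ)(4) = 7.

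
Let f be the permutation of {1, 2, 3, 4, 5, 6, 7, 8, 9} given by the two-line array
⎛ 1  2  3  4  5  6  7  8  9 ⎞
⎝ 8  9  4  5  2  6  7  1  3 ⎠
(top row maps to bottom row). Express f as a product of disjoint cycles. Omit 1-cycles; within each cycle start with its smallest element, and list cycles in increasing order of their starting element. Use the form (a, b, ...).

From 1: 1 → 8 → 1, closing the cycle (1, 8).
Repeating from the next unused element and collecting all non-trivial cycles gives (1, 8)(2, 9, 3, 4, 5).

(1, 8)(2, 9, 3, 4, 5)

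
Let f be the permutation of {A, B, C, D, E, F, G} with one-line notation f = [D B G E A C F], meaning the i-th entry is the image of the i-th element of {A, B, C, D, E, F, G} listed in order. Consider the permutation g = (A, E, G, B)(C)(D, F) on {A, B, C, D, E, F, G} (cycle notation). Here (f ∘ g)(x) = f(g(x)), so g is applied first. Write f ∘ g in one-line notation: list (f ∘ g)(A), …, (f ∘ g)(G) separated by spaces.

Chase each element through g then f: A → E → A; B → A → D; C → C → G; D → F → C; E → G → F; F → D → E; G → B → B.
Collecting the images, f ∘ g = [A D G C F E B].

A D G C F E B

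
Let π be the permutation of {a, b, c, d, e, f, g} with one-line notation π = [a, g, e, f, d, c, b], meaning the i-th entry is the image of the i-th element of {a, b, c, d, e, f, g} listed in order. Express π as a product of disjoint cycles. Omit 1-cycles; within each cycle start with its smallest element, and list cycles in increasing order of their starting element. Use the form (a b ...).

(b g)(c e d f)

From b: b → g → b, closing the cycle (b g).
Repeating from the next unused element and collecting all non-trivial cycles gives (b g)(c e d f).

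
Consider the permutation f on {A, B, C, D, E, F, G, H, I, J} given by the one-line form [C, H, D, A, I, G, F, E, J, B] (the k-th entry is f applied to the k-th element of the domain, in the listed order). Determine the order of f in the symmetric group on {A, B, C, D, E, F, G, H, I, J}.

30

The disjoint-cycle form of f has cycle lengths 5, 3, 2.
Since disjoint cycles commute, ord(f) = lcm(5, 3, 2) = 30.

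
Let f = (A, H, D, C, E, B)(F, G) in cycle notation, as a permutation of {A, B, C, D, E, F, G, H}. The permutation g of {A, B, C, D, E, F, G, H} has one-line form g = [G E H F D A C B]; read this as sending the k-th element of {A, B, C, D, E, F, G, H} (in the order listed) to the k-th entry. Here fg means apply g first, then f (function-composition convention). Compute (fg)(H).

(fg)(H) = f(g(H)). g(H) = B, then f(B) = A. So (fg)(H) = A.

A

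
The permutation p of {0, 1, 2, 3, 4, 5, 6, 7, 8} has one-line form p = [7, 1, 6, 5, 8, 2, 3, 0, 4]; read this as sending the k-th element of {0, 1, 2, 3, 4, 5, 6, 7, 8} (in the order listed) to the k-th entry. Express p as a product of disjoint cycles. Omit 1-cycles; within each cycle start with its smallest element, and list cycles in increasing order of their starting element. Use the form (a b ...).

From 0: 0 → 7 → 0, closing the cycle (0 7).
Continuing from each remaining unvisited element yields (0 7)(2 6 3 5)(4 8).

(0 7)(2 6 3 5)(4 8)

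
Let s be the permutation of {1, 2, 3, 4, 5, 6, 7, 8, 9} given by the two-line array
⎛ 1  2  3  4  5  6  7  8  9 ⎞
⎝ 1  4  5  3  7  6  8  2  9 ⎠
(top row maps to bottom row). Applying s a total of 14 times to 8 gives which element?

Tracing 8 → 2 → … returns to 8 after 6 steps, so 8 lies in a 6-cycle (2 4 3 5 7 8).
Since the cycle has length 6, s^14 acts on it the same as s^2 (14 mod 6 = 2).
Advancing 2 steps from 8: 8 → 2 → 4.

4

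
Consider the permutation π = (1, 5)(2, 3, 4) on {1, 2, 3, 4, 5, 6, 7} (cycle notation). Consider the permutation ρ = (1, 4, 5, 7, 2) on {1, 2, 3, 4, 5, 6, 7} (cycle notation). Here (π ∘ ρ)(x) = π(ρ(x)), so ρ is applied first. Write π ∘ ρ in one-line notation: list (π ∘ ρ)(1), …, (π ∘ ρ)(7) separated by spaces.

2 5 4 1 7 6 3

Chase each element through ρ then π: 1 → 4 → 2; 2 → 1 → 5; 3 → 3 → 4; 4 → 5 → 1; 5 → 7 → 7; 6 → 6 → 6; 7 → 2 → 3.
So π ∘ ρ in one-line form is 2 5 4 1 7 6 3.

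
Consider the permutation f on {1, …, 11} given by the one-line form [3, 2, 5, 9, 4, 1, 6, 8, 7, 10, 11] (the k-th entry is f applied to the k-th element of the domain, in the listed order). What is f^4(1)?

Tracing 1 → 3 → … returns to 1 after 7 steps, so 1 lies in a 7-cycle (1 3 5 4 9 7 6).
Advancing 4 steps from 1: 1 → 3 → 5 → 4 → 9.

9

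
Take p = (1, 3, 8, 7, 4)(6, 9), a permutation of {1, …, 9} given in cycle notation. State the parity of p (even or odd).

The cycle lengths are 5, 2, 1, 1.
A cycle of length ℓ contributes ℓ−1 transpositions, so p is a product of 4 + 1 = 5 transpositions — odd.

odd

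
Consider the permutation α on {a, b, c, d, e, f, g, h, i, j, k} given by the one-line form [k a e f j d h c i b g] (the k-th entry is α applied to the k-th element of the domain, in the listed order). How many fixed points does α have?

The fixed points (elements with α(x) = x) are {i}, so there is 1.

1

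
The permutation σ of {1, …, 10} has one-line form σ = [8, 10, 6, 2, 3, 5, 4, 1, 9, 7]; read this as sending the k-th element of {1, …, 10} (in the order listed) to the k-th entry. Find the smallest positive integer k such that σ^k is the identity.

12

The disjoint-cycle form of σ has cycle lengths 4, 3, 2, 1.
Since disjoint cycles commute, ord(σ) = lcm(4, 3, 2) = 12.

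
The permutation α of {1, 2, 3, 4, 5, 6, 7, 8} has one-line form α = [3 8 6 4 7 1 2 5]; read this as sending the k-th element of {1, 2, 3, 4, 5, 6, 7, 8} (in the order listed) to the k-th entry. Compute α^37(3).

6

Tracing 3 → 6 → … returns to 3 after 3 steps, so 3 lies in a 3-cycle (1 3 6).
Since the cycle has length 3, α^37 acts on it the same as α^1 (37 mod 3 = 1).
Advancing 1 step from 3: 3 → 6.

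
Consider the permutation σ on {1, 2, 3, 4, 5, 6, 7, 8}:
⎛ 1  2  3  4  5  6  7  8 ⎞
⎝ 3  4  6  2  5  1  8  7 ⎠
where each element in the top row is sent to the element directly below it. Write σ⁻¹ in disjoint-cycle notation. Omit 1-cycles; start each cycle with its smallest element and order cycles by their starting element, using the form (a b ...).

(1 6 3)(2 4)(7 8)

First write σ in disjoint cycles: (1 3 6)(2 4)(7 8).
The inverse reverses every cycle; in canonical form, σ⁻¹ = (1 6 3)(2 4)(7 8).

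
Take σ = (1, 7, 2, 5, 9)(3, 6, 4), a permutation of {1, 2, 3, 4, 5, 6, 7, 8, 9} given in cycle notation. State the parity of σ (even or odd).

even

The cycle lengths are 5, 3, 1.
A cycle of length ℓ contributes ℓ−1 transpositions, so σ is a product of 4 + 2 = 6 transpositions — even.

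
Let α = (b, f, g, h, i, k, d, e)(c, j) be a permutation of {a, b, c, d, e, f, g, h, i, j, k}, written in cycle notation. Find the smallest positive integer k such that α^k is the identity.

The cycle type of α is (8, 2, 1).
Since disjoint cycles commute, ord(α) = lcm(8, 2) = 8.

8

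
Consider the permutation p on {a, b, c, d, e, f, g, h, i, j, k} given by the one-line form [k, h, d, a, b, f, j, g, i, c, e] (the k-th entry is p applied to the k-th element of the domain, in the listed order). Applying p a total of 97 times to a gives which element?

c

Tracing a → k → … returns to a after 9 steps, so a lies in a 9-cycle (a, k, e, b, h, g, j, c, d).
Since the cycle has length 9, p^97 acts on it the same as p^7 (97 mod 9 = 7).
Advancing 7 steps from a: a → k → e → b → h → g → j → c.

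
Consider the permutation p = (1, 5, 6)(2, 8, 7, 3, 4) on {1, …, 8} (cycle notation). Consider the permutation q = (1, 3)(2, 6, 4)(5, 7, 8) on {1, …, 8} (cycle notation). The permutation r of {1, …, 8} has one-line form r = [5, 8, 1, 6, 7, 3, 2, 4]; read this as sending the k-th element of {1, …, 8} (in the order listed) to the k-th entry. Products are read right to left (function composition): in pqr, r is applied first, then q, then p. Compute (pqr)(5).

(pqr)(5) = p(q(r(5))). r(5) = 7, then q(7) = 8, then p(8) = 7, so the result is 7.

7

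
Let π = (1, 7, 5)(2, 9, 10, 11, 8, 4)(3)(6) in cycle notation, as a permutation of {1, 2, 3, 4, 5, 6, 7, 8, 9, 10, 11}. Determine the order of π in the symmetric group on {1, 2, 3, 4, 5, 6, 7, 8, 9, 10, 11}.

6

The disjoint cycles have lengths 6, 3, 1, 1.
The order of π is the least common multiple of its cycle lengths: lcm(6, 3) = 6.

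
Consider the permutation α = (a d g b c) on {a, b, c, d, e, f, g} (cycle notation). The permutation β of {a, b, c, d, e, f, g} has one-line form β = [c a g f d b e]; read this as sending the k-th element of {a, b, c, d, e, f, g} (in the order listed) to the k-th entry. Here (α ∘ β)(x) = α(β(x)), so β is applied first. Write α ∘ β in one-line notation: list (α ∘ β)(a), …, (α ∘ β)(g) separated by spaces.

(α ∘ β)(x) = α(β(x)). Computing each image: α(β(a)) = α(c) = a, α(β(b)) = α(a) = d, α(β(c)) = α(g) = b, α(β(d)) = α(f) = f, α(β(e)) = α(d) = g, α(β(f)) = α(b) = c, α(β(g)) = α(e) = e.
Hence α ∘ β = [a d b f g c e].

a d b f g c e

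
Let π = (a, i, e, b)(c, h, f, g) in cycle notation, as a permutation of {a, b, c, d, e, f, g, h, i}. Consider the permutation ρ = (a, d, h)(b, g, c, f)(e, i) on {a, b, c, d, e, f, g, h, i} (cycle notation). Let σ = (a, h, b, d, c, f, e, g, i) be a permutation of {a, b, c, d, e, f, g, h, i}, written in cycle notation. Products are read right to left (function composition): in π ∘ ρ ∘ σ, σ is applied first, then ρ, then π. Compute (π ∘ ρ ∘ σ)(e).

Apply the permutations in order: σ(e) = g, then ρ(g) = c, then π(c) = h. So (π ∘ ρ ∘ σ)(e) = h.

h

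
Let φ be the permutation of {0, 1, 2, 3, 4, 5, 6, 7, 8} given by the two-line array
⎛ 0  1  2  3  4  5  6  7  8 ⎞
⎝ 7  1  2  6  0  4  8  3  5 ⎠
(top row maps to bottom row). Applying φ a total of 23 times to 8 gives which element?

Tracing 8 → 5 → … returns to 8 after 7 steps, so 8 lies in a 7-cycle (0 7 3 6 8 5 4).
Since the cycle has length 7, φ^23 acts on it the same as φ^2 (23 mod 7 = 2).
Advancing 2 steps from 8: 8 → 5 → 4.

4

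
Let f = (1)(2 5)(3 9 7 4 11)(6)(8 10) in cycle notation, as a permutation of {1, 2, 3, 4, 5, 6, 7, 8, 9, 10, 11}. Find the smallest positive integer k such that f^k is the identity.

The cycle type of f is (5, 2, 2, 1, 1).
The order of f is the least common multiple of its cycle lengths: lcm(5, 2, 2) = 10.

10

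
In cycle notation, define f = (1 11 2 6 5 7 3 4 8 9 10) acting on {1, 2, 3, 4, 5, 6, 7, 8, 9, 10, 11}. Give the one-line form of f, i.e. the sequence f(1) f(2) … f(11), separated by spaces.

Each element maps to the next entry in its cycle (wrapping to the front): 1→11, 2→6, 3→4, 4→8, 5→7, 6→5, 7→3, 8→9, 9→10, 10→1, 11→2.
So the one-line form is 11 6 4 8 7 5 3 9 10 1 2.

11 6 4 8 7 5 3 9 10 1 2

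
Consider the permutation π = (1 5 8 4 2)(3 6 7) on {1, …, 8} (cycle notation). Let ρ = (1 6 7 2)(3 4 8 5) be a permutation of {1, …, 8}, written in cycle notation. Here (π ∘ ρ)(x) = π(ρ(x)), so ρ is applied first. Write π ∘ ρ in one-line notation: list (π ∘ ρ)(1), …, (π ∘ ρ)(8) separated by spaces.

(π ∘ ρ)(x) = π(ρ(x)). Computing each image: π(ρ(1)) = π(6) = 7, π(ρ(2)) = π(1) = 5, π(ρ(3)) = π(4) = 2, π(ρ(4)) = π(8) = 4, π(ρ(5)) = π(3) = 6, π(ρ(6)) = π(7) = 3, π(ρ(7)) = π(2) = 1, π(ρ(8)) = π(5) = 8.
Hence π ∘ ρ = [7 5 2 4 6 3 1 8].

7 5 2 4 6 3 1 8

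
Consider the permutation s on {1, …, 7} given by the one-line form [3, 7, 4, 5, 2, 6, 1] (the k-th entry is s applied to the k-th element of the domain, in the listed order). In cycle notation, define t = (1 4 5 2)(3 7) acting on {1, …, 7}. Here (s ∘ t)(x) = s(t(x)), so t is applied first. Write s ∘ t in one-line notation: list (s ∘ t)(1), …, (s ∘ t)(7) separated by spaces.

5 3 1 2 7 6 4

Chase each element through t then s: 1 → 4 → 5; 2 → 1 → 3; 3 → 7 → 1; 4 → 5 → 2; 5 → 2 → 7; 6 → 6 → 6; 7 → 3 → 4.
So s ∘ t in one-line form is 5 3 1 2 7 6 4.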